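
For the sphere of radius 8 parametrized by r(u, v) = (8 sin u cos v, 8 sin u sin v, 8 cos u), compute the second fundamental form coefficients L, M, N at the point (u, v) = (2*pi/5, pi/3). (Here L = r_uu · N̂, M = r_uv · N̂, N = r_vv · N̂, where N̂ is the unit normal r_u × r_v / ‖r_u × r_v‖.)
L = -8;  M = 0;  N = -5 - sqrt(5)

Compute the unit normal N̂(u, v) = (sin(u)^2*cos(v)/Abs(sin(u)), sin(u)^2*sin(v)/Abs(sin(u)), sin(2*u)/(2*Abs(sin(u)))), and the second partials r_uu, r_uv, r_vv. Take dot products:
  L(u, v) = r_uu · N̂ = -8*sin(u)/Abs(sin(u)),
  M(u, v) = r_uv · N̂ = 0,
  N(u, v) = r_vv · N̂ = -8*sin(u)^3/Abs(sin(u)).
Evaluating at (u, v) = (2*pi/5, pi/3):
  L = -8, M = 0, N = -5 - sqrt(5).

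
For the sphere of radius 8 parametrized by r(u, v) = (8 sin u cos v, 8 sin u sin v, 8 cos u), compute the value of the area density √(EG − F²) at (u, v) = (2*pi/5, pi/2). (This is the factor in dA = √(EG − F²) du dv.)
√(EG − F²)|_{(2*pi/5, pi/2)} = 16*sqrt(2*sqrt(5) + 10)

E = 64, F = 0, G = 64*sin(u)^2, so EG − F² = 4096*sin(u)^2. Taking the positive square root: √(EG − F²) = 64*Abs(sin(u)). At (u, v) = (2*pi/5, pi/2): 16*sqrt(2*sqrt(5) + 10).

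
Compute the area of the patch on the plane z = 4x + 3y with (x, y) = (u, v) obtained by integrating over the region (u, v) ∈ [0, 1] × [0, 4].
Area = 4*sqrt(26)

Area = ∫∫ √(EG − F²) du dv with √(EG − F²) = sqrt(26). Integrating over [0, 1] × [0, 4] gives 4*sqrt(26).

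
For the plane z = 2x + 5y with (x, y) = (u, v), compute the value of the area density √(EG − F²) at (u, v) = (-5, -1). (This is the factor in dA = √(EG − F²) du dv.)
√(EG − F²)|_{(-5, -1)} = sqrt(30)

E = 5, F = 10, G = 26, so EG − F² = 30. Taking the positive square root: √(EG − F²) = sqrt(30). At (u, v) = (-5, -1): sqrt(30).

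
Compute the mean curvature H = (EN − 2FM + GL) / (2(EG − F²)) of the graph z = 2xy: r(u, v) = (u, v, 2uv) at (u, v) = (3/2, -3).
H = 9*sqrt(46)/529

With E = 4*v^2 + 1, F = 4*u*v, G = 4*u^2 + 1, L = 0, M = 2/sqrt(4*u^2 + 4*v^2 + 1), N = 0, assemble
  H = (EN − 2FM + GL) / (2(EG − F²)) = -8*u*v/(4*u^2 + 4*v^2 + 1)^(3/2).
At (u, v) = (3/2, -3): H = 9*sqrt(46)/529.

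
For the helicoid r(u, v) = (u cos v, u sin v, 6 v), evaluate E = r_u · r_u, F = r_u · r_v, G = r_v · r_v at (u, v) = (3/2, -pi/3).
E = 1;  F = 0;  G = 153/4

Partials: r_u = (cos(v), sin(v), 0), r_v = (-u*sin(v), u*cos(v), 6). As functions of (u, v):
  E = r_u · r_u = 1,
  F = r_u · r_v = 0,
  G = r_v · r_v = u^2 + 36.
Evaluating at (u, v) = (3/2, -pi/3): E = 1, F = 0, G = 153/4.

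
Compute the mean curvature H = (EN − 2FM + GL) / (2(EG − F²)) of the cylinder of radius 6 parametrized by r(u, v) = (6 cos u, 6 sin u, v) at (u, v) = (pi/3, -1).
H = -1/12

With E = 36, F = 0, G = 1, L = -6, M = 0, N = 0, assemble
  H = (EN − 2FM + GL) / (2(EG − F²)) = -1/12.
At (u, v) = (pi/3, -1): H = -1/12.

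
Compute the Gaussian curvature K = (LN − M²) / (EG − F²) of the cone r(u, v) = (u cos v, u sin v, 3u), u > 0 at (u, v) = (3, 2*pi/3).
K = 0

Coefficients of the first fundamental form: E = 10, F = 0, G = u^2.
Coefficients of the second fundamental form: L = 0, M = 0, N = 3*sqrt(10)*u^2/(10*Abs(u)).
Assemble K = (LN − M²)/(EG − F²) = 0. At (u, v) = (3, 2*pi/3): K = 0.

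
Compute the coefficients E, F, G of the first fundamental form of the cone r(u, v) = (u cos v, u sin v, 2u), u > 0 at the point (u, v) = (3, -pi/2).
E = 5;  F = 0;  G = 9

Partials: r_u = (cos(v), sin(v), 2), r_v = (-u*sin(v), u*cos(v), 0). As functions of (u, v):
  E = r_u · r_u = 5,
  F = r_u · r_v = 0,
  G = r_v · r_v = u^2.
Evaluating at (u, v) = (3, -pi/2): E = 5, F = 0, G = 9.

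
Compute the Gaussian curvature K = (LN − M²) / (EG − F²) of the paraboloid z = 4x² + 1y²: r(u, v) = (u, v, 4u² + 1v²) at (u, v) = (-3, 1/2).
K = 4/83521

Coefficients of the first fundamental form: E = 64*u^2 + 1, F = 16*u*v, G = 4*v^2 + 1.
Coefficients of the second fundamental form: L = 8/sqrt(64*u^2 + 4*v^2 + 1), M = 0, N = 2/sqrt(64*u^2 + 4*v^2 + 1).
Assemble K = (LN − M²)/(EG − F²) = 16/(4096*u^4 + 512*u^2*v^2 + 128*u^2 + 16*v^4 + 8*v^2 + 1). At (u, v) = (-3, 1/2): K = 4/83521.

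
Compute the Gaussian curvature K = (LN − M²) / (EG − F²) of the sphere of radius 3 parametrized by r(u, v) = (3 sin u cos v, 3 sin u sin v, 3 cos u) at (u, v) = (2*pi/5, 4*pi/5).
K = 1/9

Coefficients of the first fundamental form: E = 9, F = 0, G = 9*sin(u)^2.
Coefficients of the second fundamental form: L = -3*sin(u)/Abs(sin(u)), M = 0, N = -3*sin(u)^3/Abs(sin(u)).
Assemble K = (LN − M²)/(EG − F²) = 1/9. At (u, v) = (2*pi/5, 4*pi/5): K = 1/9.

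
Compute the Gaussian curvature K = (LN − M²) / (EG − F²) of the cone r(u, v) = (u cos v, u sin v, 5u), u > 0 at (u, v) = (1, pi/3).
K = 0

Coefficients of the first fundamental form: E = 26, F = 0, G = u^2.
Coefficients of the second fundamental form: L = 0, M = 0, N = 5*sqrt(26)*u^2/(26*Abs(u)).
Assemble K = (LN − M²)/(EG − F²) = 0. At (u, v) = (1, pi/3): K = 0.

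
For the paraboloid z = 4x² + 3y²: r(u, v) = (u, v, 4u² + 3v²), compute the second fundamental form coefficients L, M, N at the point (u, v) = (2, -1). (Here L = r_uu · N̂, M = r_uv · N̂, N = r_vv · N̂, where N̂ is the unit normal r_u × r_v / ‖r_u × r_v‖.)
L = 8*sqrt(293)/293;  M = 0;  N = 6*sqrt(293)/293

Compute the unit normal N̂(u, v) = (-8*u/sqrt(64*u^2 + 36*v^2 + 1), -6*v/sqrt(64*u^2 + 36*v^2 + 1), 1/sqrt(64*u^2 + 36*v^2 + 1)), and the second partials r_uu, r_uv, r_vv. Take dot products:
  L(u, v) = r_uu · N̂ = 8/sqrt(64*u^2 + 36*v^2 + 1),
  M(u, v) = r_uv · N̂ = 0,
  N(u, v) = r_vv · N̂ = 6/sqrt(64*u^2 + 36*v^2 + 1).
Evaluating at (u, v) = (2, -1):
  L = 8*sqrt(293)/293, M = 0, N = 6*sqrt(293)/293.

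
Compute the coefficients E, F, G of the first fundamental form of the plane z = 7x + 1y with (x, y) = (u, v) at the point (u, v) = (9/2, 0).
E = 50;  F = 7;  G = 2

Partials: r_u = (1, 0, 7), r_v = (0, 1, 1). As functions of (u, v):
  E = r_u · r_u = 50,
  F = r_u · r_v = 7,
  G = r_v · r_v = 2.
Evaluating at (u, v) = (9/2, 0): E = 50, F = 7, G = 2.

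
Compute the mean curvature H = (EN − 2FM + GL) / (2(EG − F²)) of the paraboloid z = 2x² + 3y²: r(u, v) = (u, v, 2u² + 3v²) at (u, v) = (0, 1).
H = 77*sqrt(37)/1369

With E = 16*u^2 + 1, F = 24*u*v, G = 36*v^2 + 1, L = 4/sqrt(16*u^2 + 36*v^2 + 1), M = 0, N = 6/sqrt(16*u^2 + 36*v^2 + 1), assemble
  H = (EN − 2FM + GL) / (2(EG − F²)) = (48*u^2 + 72*v^2 + 5)/(16*u^2 + 36*v^2 + 1)^(3/2).
At (u, v) = (0, 1): H = 77*sqrt(37)/1369.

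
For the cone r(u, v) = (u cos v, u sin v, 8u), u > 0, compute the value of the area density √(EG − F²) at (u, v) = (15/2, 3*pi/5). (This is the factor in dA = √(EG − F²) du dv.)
√(EG − F²)|_{(15/2, 3*pi/5)} = 15*sqrt(65)/2

E = 65, F = 0, G = u^2, so EG − F² = 65*u^2. Taking the positive square root: √(EG − F²) = sqrt(65)*Abs(u). At (u, v) = (15/2, 3*pi/5): 15*sqrt(65)/2.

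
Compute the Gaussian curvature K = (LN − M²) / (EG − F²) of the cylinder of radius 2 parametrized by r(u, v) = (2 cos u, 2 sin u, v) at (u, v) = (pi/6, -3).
K = 0

Coefficients of the first fundamental form: E = 4, F = 0, G = 1.
Coefficients of the second fundamental form: L = -2, M = 0, N = 0.
Assemble K = (LN − M²)/(EG − F²) = 0. At (u, v) = (pi/6, -3): K = 0.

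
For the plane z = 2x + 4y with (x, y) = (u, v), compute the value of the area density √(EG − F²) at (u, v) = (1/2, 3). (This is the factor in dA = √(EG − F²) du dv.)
√(EG − F²)|_{(1/2, 3)} = sqrt(21)

E = 5, F = 8, G = 17, so EG − F² = 21. Taking the positive square root: √(EG − F²) = sqrt(21). At (u, v) = (1/2, 3): sqrt(21).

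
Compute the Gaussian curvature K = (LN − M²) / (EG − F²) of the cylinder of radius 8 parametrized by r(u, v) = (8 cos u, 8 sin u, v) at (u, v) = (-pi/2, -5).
K = 0

Coefficients of the first fundamental form: E = 64, F = 0, G = 1.
Coefficients of the second fundamental form: L = -8, M = 0, N = 0.
Assemble K = (LN − M²)/(EG − F²) = 0. At (u, v) = (-pi/2, -5): K = 0.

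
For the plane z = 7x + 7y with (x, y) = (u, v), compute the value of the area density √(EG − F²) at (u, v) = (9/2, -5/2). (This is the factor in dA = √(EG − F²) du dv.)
√(EG − F²)|_{(9/2, -5/2)} = 3*sqrt(11)

E = 50, F = 49, G = 50, so EG − F² = 99. Taking the positive square root: √(EG − F²) = 3*sqrt(11). At (u, v) = (9/2, -5/2): 3*sqrt(11).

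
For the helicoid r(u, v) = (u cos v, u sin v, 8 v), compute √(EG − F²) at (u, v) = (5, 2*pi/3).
√(EG − F²)|_{(5, 2*pi/3)} = sqrt(89)

E = 1, F = 0, G = u^2 + 64; EG − F² = u^2 + 64; √(EG − F²) = sqrt(u^2 + 64). At the given point: sqrt(89).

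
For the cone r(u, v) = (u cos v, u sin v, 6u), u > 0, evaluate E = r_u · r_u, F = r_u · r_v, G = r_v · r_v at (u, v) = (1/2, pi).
E = 37;  F = 0;  G = 1/4

Partials: r_u = (cos(v), sin(v), 6), r_v = (-u*sin(v), u*cos(v), 0). As functions of (u, v):
  E = r_u · r_u = 37,
  F = r_u · r_v = 0,
  G = r_v · r_v = u^2.
Evaluating at (u, v) = (1/2, pi): E = 37, F = 0, G = 1/4.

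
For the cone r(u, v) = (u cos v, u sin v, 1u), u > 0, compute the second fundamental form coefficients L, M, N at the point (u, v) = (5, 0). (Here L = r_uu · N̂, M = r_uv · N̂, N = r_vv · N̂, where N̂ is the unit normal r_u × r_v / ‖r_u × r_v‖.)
L = 0;  M = 0;  N = 5*sqrt(2)/2

Compute the unit normal N̂(u, v) = (-sqrt(2)*u*cos(v)/(2*Abs(u)), -sqrt(2)*u*sin(v)/(2*Abs(u)), sqrt(2)*u/(2*Abs(u))), and the second partials r_uu, r_uv, r_vv. Take dot products:
  L(u, v) = r_uu · N̂ = 0,
  M(u, v) = r_uv · N̂ = 0,
  N(u, v) = r_vv · N̂ = sqrt(2)*u^2/(2*Abs(u)).
Evaluating at (u, v) = (5, 0):
  L = 0, M = 0, N = 5*sqrt(2)/2.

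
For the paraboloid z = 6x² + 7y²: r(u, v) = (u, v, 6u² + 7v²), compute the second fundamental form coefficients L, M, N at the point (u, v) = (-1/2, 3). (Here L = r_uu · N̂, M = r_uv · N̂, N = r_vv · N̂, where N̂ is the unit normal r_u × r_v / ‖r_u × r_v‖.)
L = 12*sqrt(1801)/1801;  M = 0;  N = 14*sqrt(1801)/1801

Compute the unit normal N̂(u, v) = (-12*u/sqrt(144*u^2 + 196*v^2 + 1), -14*v/sqrt(144*u^2 + 196*v^2 + 1), 1/sqrt(144*u^2 + 196*v^2 + 1)), and the second partials r_uu, r_uv, r_vv. Take dot products:
  L(u, v) = r_uu · N̂ = 12/sqrt(144*u^2 + 196*v^2 + 1),
  M(u, v) = r_uv · N̂ = 0,
  N(u, v) = r_vv · N̂ = 14/sqrt(144*u^2 + 196*v^2 + 1).
Evaluating at (u, v) = (-1/2, 3):
  L = 12*sqrt(1801)/1801, M = 0, N = 14*sqrt(1801)/1801.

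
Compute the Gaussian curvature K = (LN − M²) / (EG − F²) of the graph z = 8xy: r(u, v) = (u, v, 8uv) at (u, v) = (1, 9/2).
K = -64/1852321

Coefficients of the first fundamental form: E = 64*v^2 + 1, F = 64*u*v, G = 64*u^2 + 1.
Coefficients of the second fundamental form: L = 0, M = 8/sqrt(64*u^2 + 64*v^2 + 1), N = 0.
Assemble K = (LN − M²)/(EG − F²) = -64/(4096*u^4 + 8192*u^2*v^2 + 128*u^2 + 4096*v^4 + 128*v^2 + 1). At (u, v) = (1, 9/2): K = -64/1852321.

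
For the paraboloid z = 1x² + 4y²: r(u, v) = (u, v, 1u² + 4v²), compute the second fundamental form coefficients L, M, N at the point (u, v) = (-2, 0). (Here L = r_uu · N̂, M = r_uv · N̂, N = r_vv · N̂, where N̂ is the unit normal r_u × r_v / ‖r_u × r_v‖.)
L = 2*sqrt(17)/17;  M = 0;  N = 8*sqrt(17)/17

Compute the unit normal N̂(u, v) = (-2*u/sqrt(4*u^2 + 64*v^2 + 1), -8*v/sqrt(4*u^2 + 64*v^2 + 1), 1/sqrt(4*u^2 + 64*v^2 + 1)), and the second partials r_uu, r_uv, r_vv. Take dot products:
  L(u, v) = r_uu · N̂ = 2/sqrt(4*u^2 + 64*v^2 + 1),
  M(u, v) = r_uv · N̂ = 0,
  N(u, v) = r_vv · N̂ = 8/sqrt(4*u^2 + 64*v^2 + 1).
Evaluating at (u, v) = (-2, 0):
  L = 2*sqrt(17)/17, M = 0, N = 8*sqrt(17)/17.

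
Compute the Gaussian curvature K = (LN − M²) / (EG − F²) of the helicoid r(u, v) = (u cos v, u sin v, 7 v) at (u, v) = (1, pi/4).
K = -49/2500

Coefficients of the first fundamental form: E = 1, F = 0, G = u^2 + 49.
Coefficients of the second fundamental form: L = 0, M = -7/sqrt(u^2 + 49), N = 0.
Assemble K = (LN − M²)/(EG − F²) = -49/(u^2 + 49)^2. At (u, v) = (1, pi/4): K = -49/2500.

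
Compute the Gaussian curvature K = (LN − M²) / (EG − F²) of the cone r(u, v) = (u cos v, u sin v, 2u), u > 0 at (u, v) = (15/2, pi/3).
K = 0

Coefficients of the first fundamental form: E = 5, F = 0, G = u^2.
Coefficients of the second fundamental form: L = 0, M = 0, N = 2*sqrt(5)*u^2/(5*Abs(u)).
Assemble K = (LN − M²)/(EG − F²) = 0. At (u, v) = (15/2, pi/3): K = 0.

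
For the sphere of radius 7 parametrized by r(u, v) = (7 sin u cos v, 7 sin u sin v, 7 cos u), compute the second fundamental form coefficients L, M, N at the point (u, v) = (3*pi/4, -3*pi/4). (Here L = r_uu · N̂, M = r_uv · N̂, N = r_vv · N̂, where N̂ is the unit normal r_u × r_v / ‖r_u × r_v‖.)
L = -7;  M = 0;  N = -7/2

Compute the unit normal N̂(u, v) = (sin(u)^2*cos(v)/Abs(sin(u)), sin(u)^2*sin(v)/Abs(sin(u)), sin(2*u)/(2*Abs(sin(u)))), and the second partials r_uu, r_uv, r_vv. Take dot products:
  L(u, v) = r_uu · N̂ = -7*sin(u)/Abs(sin(u)),
  M(u, v) = r_uv · N̂ = 0,
  N(u, v) = r_vv · N̂ = -7*sin(u)^3/Abs(sin(u)).
Evaluating at (u, v) = (3*pi/4, -3*pi/4):
  L = -7, M = 0, N = -7/2.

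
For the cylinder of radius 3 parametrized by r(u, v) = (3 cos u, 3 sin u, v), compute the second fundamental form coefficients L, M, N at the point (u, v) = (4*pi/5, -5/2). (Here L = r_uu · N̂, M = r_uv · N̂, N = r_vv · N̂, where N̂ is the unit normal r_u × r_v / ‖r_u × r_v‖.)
L = -3;  M = 0;  N = 0

Compute the unit normal N̂(u, v) = (cos(u), sin(u), 0), and the second partials r_uu, r_uv, r_vv. Take dot products:
  L(u, v) = r_uu · N̂ = -3,
  M(u, v) = r_uv · N̂ = 0,
  N(u, v) = r_vv · N̂ = 0.
Evaluating at (u, v) = (4*pi/5, -5/2):
  L = -3, M = 0, N = 0.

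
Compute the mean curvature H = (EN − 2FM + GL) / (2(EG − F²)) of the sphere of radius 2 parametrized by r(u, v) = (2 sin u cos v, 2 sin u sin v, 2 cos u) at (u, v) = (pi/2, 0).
H = -1/2

With E = 4, F = 0, G = 4*sin(u)^2, L = -2*sin(u)/Abs(sin(u)), M = 0, N = -2*sin(u)^3/Abs(sin(u)), assemble
  H = (EN − 2FM + GL) / (2(EG − F²)) = -sin(u)/(2*Abs(sin(u))).
At (u, v) = (pi/2, 0): H = -1/2.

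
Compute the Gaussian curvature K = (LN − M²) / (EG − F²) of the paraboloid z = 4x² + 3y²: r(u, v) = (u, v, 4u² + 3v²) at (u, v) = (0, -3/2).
K = 12/1681

Coefficients of the first fundamental form: E = 64*u^2 + 1, F = 48*u*v, G = 36*v^2 + 1.
Coefficients of the second fundamental form: L = 8/sqrt(64*u^2 + 36*v^2 + 1), M = 0, N = 6/sqrt(64*u^2 + 36*v^2 + 1).
Assemble K = (LN − M²)/(EG − F²) = 48/(4096*u^4 + 4608*u^2*v^2 + 128*u^2 + 1296*v^4 + 72*v^2 + 1). At (u, v) = (0, -3/2): K = 12/1681.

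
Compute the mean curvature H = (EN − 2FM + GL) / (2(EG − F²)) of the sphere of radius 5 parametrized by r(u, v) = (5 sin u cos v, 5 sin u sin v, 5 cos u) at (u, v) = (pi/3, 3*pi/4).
H = -1/5

With E = 25, F = 0, G = 25*sin(u)^2, L = -5*sin(u)/Abs(sin(u)), M = 0, N = -5*sin(u)^3/Abs(sin(u)), assemble
  H = (EN − 2FM + GL) / (2(EG − F²)) = -sin(u)/(5*Abs(sin(u))).
At (u, v) = (pi/3, 3*pi/4): H = -1/5.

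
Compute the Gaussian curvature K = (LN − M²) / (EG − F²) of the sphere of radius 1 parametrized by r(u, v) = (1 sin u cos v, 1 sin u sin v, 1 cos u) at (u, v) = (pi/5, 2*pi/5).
K = 1

Coefficients of the first fundamental form: E = 1, F = 0, G = sin(u)^2.
Coefficients of the second fundamental form: L = -sin(u)/Abs(sin(u)), M = 0, N = -sin(u)^3/Abs(sin(u)).
Assemble K = (LN − M²)/(EG − F²) = 1. At (u, v) = (pi/5, 2*pi/5): K = 1.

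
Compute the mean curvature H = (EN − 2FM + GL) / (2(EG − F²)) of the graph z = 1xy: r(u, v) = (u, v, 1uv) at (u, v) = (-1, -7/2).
H = -28*sqrt(57)/3249

With E = v^2 + 1, F = u*v, G = u^2 + 1, L = 0, M = 1/sqrt(u^2 + v^2 + 1), N = 0, assemble
  H = (EN − 2FM + GL) / (2(EG − F²)) = -u*v/(u^2 + v^2 + 1)^(3/2).
At (u, v) = (-1, -7/2): H = -28*sqrt(57)/3249.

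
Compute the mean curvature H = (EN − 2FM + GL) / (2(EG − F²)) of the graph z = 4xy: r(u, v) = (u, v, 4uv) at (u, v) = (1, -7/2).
H = 224*sqrt(213)/45369

With E = 16*v^2 + 1, F = 16*u*v, G = 16*u^2 + 1, L = 0, M = 4/sqrt(16*u^2 + 16*v^2 + 1), N = 0, assemble
  H = (EN − 2FM + GL) / (2(EG − F²)) = -64*u*v/(16*u^2 + 16*v^2 + 1)^(3/2).
At (u, v) = (1, -7/2): H = 224*sqrt(213)/45369.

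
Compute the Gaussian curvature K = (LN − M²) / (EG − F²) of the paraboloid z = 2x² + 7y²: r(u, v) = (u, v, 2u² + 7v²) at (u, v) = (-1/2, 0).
K = 56/25

Coefficients of the first fundamental form: E = 16*u^2 + 1, F = 56*u*v, G = 196*v^2 + 1.
Coefficients of the second fundamental form: L = 4/sqrt(16*u^2 + 196*v^2 + 1), M = 0, N = 14/sqrt(16*u^2 + 196*v^2 + 1).
Assemble K = (LN − M²)/(EG − F²) = 56/(256*u^4 + 6272*u^2*v^2 + 32*u^2 + 38416*v^4 + 392*v^2 + 1). At (u, v) = (-1/2, 0): K = 56/25.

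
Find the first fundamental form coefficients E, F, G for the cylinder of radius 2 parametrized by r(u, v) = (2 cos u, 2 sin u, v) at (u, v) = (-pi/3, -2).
E = 4;  F = 0;  G = 1

Partials: r_u = (-2*sin(u), 2*cos(u), 0), r_v = (0, 0, 1). As functions of (u, v):
  E = r_u · r_u = 4,
  F = r_u · r_v = 0,
  G = r_v · r_v = 1.
Evaluating at (u, v) = (-pi/3, -2): E = 4, F = 0, G = 1.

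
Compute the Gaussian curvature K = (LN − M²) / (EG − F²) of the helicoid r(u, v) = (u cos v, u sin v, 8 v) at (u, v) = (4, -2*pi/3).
K = -1/100

Coefficients of the first fundamental form: E = 1, F = 0, G = u^2 + 64.
Coefficients of the second fundamental form: L = 0, M = -8/sqrt(u^2 + 64), N = 0.
Assemble K = (LN − M²)/(EG − F²) = -64/(u^2 + 64)^2. At (u, v) = (4, -2*pi/3): K = -1/100.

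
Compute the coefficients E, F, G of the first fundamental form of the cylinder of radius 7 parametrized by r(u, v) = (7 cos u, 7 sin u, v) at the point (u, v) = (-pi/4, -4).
E = 49;  F = 0;  G = 1

Partials: r_u = (-7*sin(u), 7*cos(u), 0), r_v = (0, 0, 1). As functions of (u, v):
  E = r_u · r_u = 49,
  F = r_u · r_v = 0,
  G = r_v · r_v = 1.
Evaluating at (u, v) = (-pi/4, -4): E = 49, F = 0, G = 1.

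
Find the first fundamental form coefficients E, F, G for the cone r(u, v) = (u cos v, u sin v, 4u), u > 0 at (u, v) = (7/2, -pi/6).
E = 17;  F = 0;  G = 49/4

Partials: r_u = (cos(v), sin(v), 4), r_v = (-u*sin(v), u*cos(v), 0). As functions of (u, v):
  E = r_u · r_u = 17,
  F = r_u · r_v = 0,
  G = r_v · r_v = u^2.
Evaluating at (u, v) = (7/2, -pi/6): E = 17, F = 0, G = 49/4.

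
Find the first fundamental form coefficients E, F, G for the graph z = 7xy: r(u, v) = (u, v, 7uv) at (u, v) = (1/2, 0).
E = 1;  F = 0;  G = 53/4

Partials: r_u = (1, 0, 7*v), r_v = (0, 1, 7*u). As functions of (u, v):
  E = r_u · r_u = 49*v^2 + 1,
  F = r_u · r_v = 49*u*v,
  G = r_v · r_v = 49*u^2 + 1.
Evaluating at (u, v) = (1/2, 0): E = 1, F = 0, G = 53/4.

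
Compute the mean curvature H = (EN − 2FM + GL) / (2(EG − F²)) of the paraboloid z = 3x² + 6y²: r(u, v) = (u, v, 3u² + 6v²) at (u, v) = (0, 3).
H = 3897*sqrt(1297)/1682209

With E = 36*u^2 + 1, F = 72*u*v, G = 144*v^2 + 1, L = 6/sqrt(36*u^2 + 144*v^2 + 1), M = 0, N = 12/sqrt(36*u^2 + 144*v^2 + 1), assemble
  H = (EN − 2FM + GL) / (2(EG − F²)) = 9*(24*u^2 + 48*v^2 + 1)/(36*u^2 + 144*v^2 + 1)^(3/2).
At (u, v) = (0, 3): H = 3897*sqrt(1297)/1682209.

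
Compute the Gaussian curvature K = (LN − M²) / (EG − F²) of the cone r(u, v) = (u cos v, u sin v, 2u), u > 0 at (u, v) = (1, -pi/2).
K = 0

Coefficients of the first fundamental form: E = 5, F = 0, G = u^2.
Coefficients of the second fundamental form: L = 0, M = 0, N = 2*sqrt(5)*u^2/(5*Abs(u)).
Assemble K = (LN − M²)/(EG − F²) = 0. At (u, v) = (1, -pi/2): K = 0.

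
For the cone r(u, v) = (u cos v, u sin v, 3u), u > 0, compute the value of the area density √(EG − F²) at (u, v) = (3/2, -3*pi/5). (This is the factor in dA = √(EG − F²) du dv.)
√(EG − F²)|_{(3/2, -3*pi/5)} = 3*sqrt(10)/2

E = 10, F = 0, G = u^2, so EG − F² = 10*u^2. Taking the positive square root: √(EG − F²) = sqrt(10)*Abs(u). At (u, v) = (3/2, -3*pi/5): 3*sqrt(10)/2.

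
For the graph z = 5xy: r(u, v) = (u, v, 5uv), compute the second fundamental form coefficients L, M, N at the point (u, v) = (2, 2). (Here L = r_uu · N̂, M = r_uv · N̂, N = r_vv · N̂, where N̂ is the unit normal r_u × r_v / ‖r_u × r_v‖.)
L = 0;  M = 5*sqrt(201)/201;  N = 0

Compute the unit normal N̂(u, v) = (-5*v/sqrt(25*u^2 + 25*v^2 + 1), -5*u/sqrt(25*u^2 + 25*v^2 + 1), 1/sqrt(25*u^2 + 25*v^2 + 1)), and the second partials r_uu, r_uv, r_vv. Take dot products:
  L(u, v) = r_uu · N̂ = 0,
  M(u, v) = r_uv · N̂ = 5/sqrt(25*u^2 + 25*v^2 + 1),
  N(u, v) = r_vv · N̂ = 0.
Evaluating at (u, v) = (2, 2):
  L = 0, M = 5*sqrt(201)/201, N = 0.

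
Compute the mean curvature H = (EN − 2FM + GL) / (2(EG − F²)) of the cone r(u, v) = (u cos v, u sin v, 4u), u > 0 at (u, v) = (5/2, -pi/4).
H = 4*sqrt(17)/85

With E = 17, F = 0, G = u^2, L = 0, M = 0, N = 4*sqrt(17)*u^2/(17*Abs(u)), assemble
  H = (EN − 2FM + GL) / (2(EG − F²)) = 2*sqrt(17)/(17*Abs(u)).
At (u, v) = (5/2, -pi/4): H = 4*sqrt(17)/85.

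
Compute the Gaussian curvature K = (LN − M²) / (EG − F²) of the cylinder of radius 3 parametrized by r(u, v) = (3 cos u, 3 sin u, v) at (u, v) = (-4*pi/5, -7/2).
K = 0

Coefficients of the first fundamental form: E = 9, F = 0, G = 1.
Coefficients of the second fundamental form: L = -3, M = 0, N = 0.
Assemble K = (LN − M²)/(EG − F²) = 0. At (u, v) = (-4*pi/5, -7/2): K = 0.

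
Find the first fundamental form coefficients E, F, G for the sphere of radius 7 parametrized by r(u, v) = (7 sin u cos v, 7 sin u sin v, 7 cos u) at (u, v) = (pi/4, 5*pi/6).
E = 49;  F = 0;  G = 49/2

Partials: r_u = (7*cos(u)*cos(v), 7*sin(v)*cos(u), -7*sin(u)), r_v = (-7*sin(u)*sin(v), 7*sin(u)*cos(v), 0). As functions of (u, v):
  E = r_u · r_u = 49,
  F = r_u · r_v = 0,
  G = r_v · r_v = 49*sin(u)^2.
Evaluating at (u, v) = (pi/4, 5*pi/6): E = 49, F = 0, G = 49/2.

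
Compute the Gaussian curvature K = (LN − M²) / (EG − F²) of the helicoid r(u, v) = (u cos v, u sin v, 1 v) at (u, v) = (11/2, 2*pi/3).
K = -16/15625

Coefficients of the first fundamental form: E = 1, F = 0, G = u^2 + 1.
Coefficients of the second fundamental form: L = 0, M = -1/sqrt(u^2 + 1), N = 0.
Assemble K = (LN − M²)/(EG − F²) = -1/(u^2 + 1)^2. At (u, v) = (11/2, 2*pi/3): K = -16/15625.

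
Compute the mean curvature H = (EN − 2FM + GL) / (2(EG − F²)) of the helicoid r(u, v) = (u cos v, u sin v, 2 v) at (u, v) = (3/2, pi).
H = 0

With E = 1, F = 0, G = u^2 + 4, L = 0, M = -2/sqrt(u^2 + 4), N = 0, assemble
  H = (EN − 2FM + GL) / (2(EG − F²)) = 0.
At (u, v) = (3/2, pi): H = 0.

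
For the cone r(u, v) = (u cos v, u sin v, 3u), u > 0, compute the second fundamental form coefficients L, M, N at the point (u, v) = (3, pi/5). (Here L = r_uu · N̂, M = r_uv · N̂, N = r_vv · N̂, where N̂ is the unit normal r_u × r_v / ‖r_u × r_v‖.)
L = 0;  M = 0;  N = 9*sqrt(10)/10

Compute the unit normal N̂(u, v) = (-3*sqrt(10)*u*cos(v)/(10*Abs(u)), -3*sqrt(10)*u*sin(v)/(10*Abs(u)), sqrt(10)*u/(10*Abs(u))), and the second partials r_uu, r_uv, r_vv. Take dot products:
  L(u, v) = r_uu · N̂ = 0,
  M(u, v) = r_uv · N̂ = 0,
  N(u, v) = r_vv · N̂ = 3*sqrt(10)*u^2/(10*Abs(u)).
Evaluating at (u, v) = (3, pi/5):
  L = 0, M = 0, N = 9*sqrt(10)/10.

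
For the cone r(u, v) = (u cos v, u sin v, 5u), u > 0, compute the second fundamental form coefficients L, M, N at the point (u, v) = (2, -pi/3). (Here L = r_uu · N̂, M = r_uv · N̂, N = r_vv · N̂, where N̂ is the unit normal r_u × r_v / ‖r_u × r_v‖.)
L = 0;  M = 0;  N = 5*sqrt(26)/13

Compute the unit normal N̂(u, v) = (-5*sqrt(26)*u*cos(v)/(26*Abs(u)), -5*sqrt(26)*u*sin(v)/(26*Abs(u)), sqrt(26)*u/(26*Abs(u))), and the second partials r_uu, r_uv, r_vv. Take dot products:
  L(u, v) = r_uu · N̂ = 0,
  M(u, v) = r_uv · N̂ = 0,
  N(u, v) = r_vv · N̂ = 5*sqrt(26)*u^2/(26*Abs(u)).
Evaluating at (u, v) = (2, -pi/3):
  L = 0, M = 0, N = 5*sqrt(26)/13.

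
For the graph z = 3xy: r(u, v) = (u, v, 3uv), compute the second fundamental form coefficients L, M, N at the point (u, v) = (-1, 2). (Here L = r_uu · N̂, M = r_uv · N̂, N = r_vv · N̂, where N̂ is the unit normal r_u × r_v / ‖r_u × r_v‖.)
L = 0;  M = 3*sqrt(46)/46;  N = 0

Compute the unit normal N̂(u, v) = (-3*v/sqrt(9*u^2 + 9*v^2 + 1), -3*u/sqrt(9*u^2 + 9*v^2 + 1), 1/sqrt(9*u^2 + 9*v^2 + 1)), and the second partials r_uu, r_uv, r_vv. Take dot products:
  L(u, v) = r_uu · N̂ = 0,
  M(u, v) = r_uv · N̂ = 3/sqrt(9*u^2 + 9*v^2 + 1),
  N(u, v) = r_vv · N̂ = 0.
Evaluating at (u, v) = (-1, 2):
  L = 0, M = 3*sqrt(46)/46, N = 0.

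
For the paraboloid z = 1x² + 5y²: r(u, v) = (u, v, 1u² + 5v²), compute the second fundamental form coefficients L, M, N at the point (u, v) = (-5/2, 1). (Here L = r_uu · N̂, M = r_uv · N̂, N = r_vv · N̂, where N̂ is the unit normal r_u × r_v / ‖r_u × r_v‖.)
L = sqrt(14)/21;  M = 0;  N = 5*sqrt(14)/21

Compute the unit normal N̂(u, v) = (-2*u/sqrt(4*u^2 + 100*v^2 + 1), -10*v/sqrt(4*u^2 + 100*v^2 + 1), 1/sqrt(4*u^2 + 100*v^2 + 1)), and the second partials r_uu, r_uv, r_vv. Take dot products:
  L(u, v) = r_uu · N̂ = 2/sqrt(4*u^2 + 100*v^2 + 1),
  M(u, v) = r_uv · N̂ = 0,
  N(u, v) = r_vv · N̂ = 10/sqrt(4*u^2 + 100*v^2 + 1).
Evaluating at (u, v) = (-5/2, 1):
  L = sqrt(14)/21, M = 0, N = 5*sqrt(14)/21.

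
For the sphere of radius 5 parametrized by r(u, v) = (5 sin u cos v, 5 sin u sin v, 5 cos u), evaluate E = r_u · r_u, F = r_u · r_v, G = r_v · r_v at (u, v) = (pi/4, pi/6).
E = 25;  F = 0;  G = 25/2

Partials: r_u = (5*cos(u)*cos(v), 5*sin(v)*cos(u), -5*sin(u)), r_v = (-5*sin(u)*sin(v), 5*sin(u)*cos(v), 0). As functions of (u, v):
  E = r_u · r_u = 25,
  F = r_u · r_v = 0,
  G = r_v · r_v = 25*sin(u)^2.
Evaluating at (u, v) = (pi/4, pi/6): E = 25, F = 0, G = 25/2.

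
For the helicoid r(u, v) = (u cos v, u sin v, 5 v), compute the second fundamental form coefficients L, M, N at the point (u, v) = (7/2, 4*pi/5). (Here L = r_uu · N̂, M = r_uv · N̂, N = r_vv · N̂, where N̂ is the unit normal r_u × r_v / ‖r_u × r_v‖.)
L = 0;  M = -10*sqrt(149)/149;  N = 0

Compute the unit normal N̂(u, v) = (5*sin(v)/sqrt(u^2 + 25), -5*cos(v)/sqrt(u^2 + 25), u/sqrt(u^2 + 25)), and the second partials r_uu, r_uv, r_vv. Take dot products:
  L(u, v) = r_uu · N̂ = 0,
  M(u, v) = r_uv · N̂ = -5/sqrt(u^2 + 25),
  N(u, v) = r_vv · N̂ = 0.
Evaluating at (u, v) = (7/2, 4*pi/5):
  L = 0, M = -10*sqrt(149)/149, N = 0.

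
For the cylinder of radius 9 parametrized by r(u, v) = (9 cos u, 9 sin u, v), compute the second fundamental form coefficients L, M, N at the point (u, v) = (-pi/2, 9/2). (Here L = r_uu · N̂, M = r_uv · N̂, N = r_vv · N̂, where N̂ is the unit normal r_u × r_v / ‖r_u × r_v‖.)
L = -9;  M = 0;  N = 0

Compute the unit normal N̂(u, v) = (cos(u), sin(u), 0), and the second partials r_uu, r_uv, r_vv. Take dot products:
  L(u, v) = r_uu · N̂ = -9,
  M(u, v) = r_uv · N̂ = 0,
  N(u, v) = r_vv · N̂ = 0.
Evaluating at (u, v) = (-pi/2, 9/2):
  L = -9, M = 0, N = 0.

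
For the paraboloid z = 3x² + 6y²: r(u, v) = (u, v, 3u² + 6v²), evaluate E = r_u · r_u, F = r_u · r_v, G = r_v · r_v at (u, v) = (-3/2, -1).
E = 82;  F = 108;  G = 145

Partials: r_u = (1, 0, 6*u), r_v = (0, 1, 12*v). As functions of (u, v):
  E = r_u · r_u = 36*u^2 + 1,
  F = r_u · r_v = 72*u*v,
  G = r_v · r_v = 144*v^2 + 1.
Evaluating at (u, v) = (-3/2, -1): E = 82, F = 108, G = 145.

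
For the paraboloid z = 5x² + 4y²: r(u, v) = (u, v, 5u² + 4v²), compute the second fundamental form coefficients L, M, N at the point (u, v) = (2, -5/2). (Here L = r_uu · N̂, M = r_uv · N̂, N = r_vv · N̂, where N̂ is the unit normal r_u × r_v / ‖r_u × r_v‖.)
L = 10*sqrt(89)/267;  M = 0;  N = 8*sqrt(89)/267

Compute the unit normal N̂(u, v) = (-10*u/sqrt(100*u^2 + 64*v^2 + 1), -8*v/sqrt(100*u^2 + 64*v^2 + 1), 1/sqrt(100*u^2 + 64*v^2 + 1)), and the second partials r_uu, r_uv, r_vv. Take dot products:
  L(u, v) = r_uu · N̂ = 10/sqrt(100*u^2 + 64*v^2 + 1),
  M(u, v) = r_uv · N̂ = 0,
  N(u, v) = r_vv · N̂ = 8/sqrt(100*u^2 + 64*v^2 + 1).
Evaluating at (u, v) = (2, -5/2):
  L = 10*sqrt(89)/267, M = 0, N = 8*sqrt(89)/267.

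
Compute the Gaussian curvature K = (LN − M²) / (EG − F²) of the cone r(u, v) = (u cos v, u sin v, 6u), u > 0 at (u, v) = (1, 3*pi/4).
K = 0

Coefficients of the first fundamental form: E = 37, F = 0, G = u^2.
Coefficients of the second fundamental form: L = 0, M = 0, N = 6*sqrt(37)*u^2/(37*Abs(u)).
Assemble K = (LN − M²)/(EG − F²) = 0. At (u, v) = (1, 3*pi/4): K = 0.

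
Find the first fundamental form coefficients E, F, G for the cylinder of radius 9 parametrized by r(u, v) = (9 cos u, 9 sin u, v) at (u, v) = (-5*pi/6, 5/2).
E = 81;  F = 0;  G = 1

Partials: r_u = (-9*sin(u), 9*cos(u), 0), r_v = (0, 0, 1). As functions of (u, v):
  E = r_u · r_u = 81,
  F = r_u · r_v = 0,
  G = r_v · r_v = 1.
Evaluating at (u, v) = (-5*pi/6, 5/2): E = 81, F = 0, G = 1.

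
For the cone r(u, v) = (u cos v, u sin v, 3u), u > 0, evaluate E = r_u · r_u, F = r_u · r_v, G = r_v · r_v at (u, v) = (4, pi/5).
E = 10;  F = 0;  G = 16

Partials: r_u = (cos(v), sin(v), 3), r_v = (-u*sin(v), u*cos(v), 0). As functions of (u, v):
  E = r_u · r_u = 10,
  F = r_u · r_v = 0,
  G = r_v · r_v = u^2.
Evaluating at (u, v) = (4, pi/5): E = 10, F = 0, G = 16.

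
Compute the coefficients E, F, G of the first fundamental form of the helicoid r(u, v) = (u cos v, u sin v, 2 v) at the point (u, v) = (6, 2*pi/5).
E = 1;  F = 0;  G = 40

Partials: r_u = (cos(v), sin(v), 0), r_v = (-u*sin(v), u*cos(v), 2). As functions of (u, v):
  E = r_u · r_u = 1,
  F = r_u · r_v = 0,
  G = r_v · r_v = u^2 + 4.
Evaluating at (u, v) = (6, 2*pi/5): E = 1, F = 0, G = 40.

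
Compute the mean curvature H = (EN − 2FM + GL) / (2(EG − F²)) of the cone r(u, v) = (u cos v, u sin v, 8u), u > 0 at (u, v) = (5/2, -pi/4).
H = 8*sqrt(65)/325

With E = 65, F = 0, G = u^2, L = 0, M = 0, N = 8*sqrt(65)*u^2/(65*Abs(u)), assemble
  H = (EN − 2FM + GL) / (2(EG − F²)) = 4*sqrt(65)/(65*Abs(u)).
At (u, v) = (5/2, -pi/4): H = 8*sqrt(65)/325.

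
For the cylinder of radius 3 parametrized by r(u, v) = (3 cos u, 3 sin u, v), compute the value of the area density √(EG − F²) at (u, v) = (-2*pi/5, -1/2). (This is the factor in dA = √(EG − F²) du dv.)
√(EG − F²)|_{(-2*pi/5, -1/2)} = 3

E = 9, F = 0, G = 1, so EG − F² = 9. Taking the positive square root: √(EG − F²) = 3. At (u, v) = (-2*pi/5, -1/2): 3.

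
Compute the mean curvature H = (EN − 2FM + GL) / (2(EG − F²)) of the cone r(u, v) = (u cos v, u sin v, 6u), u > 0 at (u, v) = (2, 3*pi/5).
H = 3*sqrt(37)/74

With E = 37, F = 0, G = u^2, L = 0, M = 0, N = 6*sqrt(37)*u^2/(37*Abs(u)), assemble
  H = (EN − 2FM + GL) / (2(EG − F²)) = 3*sqrt(37)/(37*Abs(u)).
At (u, v) = (2, 3*pi/5): H = 3*sqrt(37)/74.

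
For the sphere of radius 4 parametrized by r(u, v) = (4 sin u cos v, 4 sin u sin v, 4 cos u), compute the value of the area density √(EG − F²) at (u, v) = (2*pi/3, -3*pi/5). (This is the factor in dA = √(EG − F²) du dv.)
√(EG − F²)|_{(2*pi/3, -3*pi/5)} = 8*sqrt(3)

E = 16, F = 0, G = 16*sin(u)^2, so EG − F² = 256*sin(u)^2. Taking the positive square root: √(EG − F²) = 16*Abs(sin(u)). At (u, v) = (2*pi/3, -3*pi/5): 8*sqrt(3).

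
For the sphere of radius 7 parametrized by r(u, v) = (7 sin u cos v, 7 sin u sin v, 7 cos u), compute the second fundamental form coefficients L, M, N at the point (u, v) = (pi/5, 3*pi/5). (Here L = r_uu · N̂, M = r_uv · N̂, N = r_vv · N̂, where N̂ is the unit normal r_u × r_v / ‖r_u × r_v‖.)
L = -7;  M = 0;  N = -35/8 + 7*sqrt(5)/8

Compute the unit normal N̂(u, v) = (sin(u)^2*cos(v)/Abs(sin(u)), sin(u)^2*sin(v)/Abs(sin(u)), sin(2*u)/(2*Abs(sin(u)))), and the second partials r_uu, r_uv, r_vv. Take dot products:
  L(u, v) = r_uu · N̂ = -7*sin(u)/Abs(sin(u)),
  M(u, v) = r_uv · N̂ = 0,
  N(u, v) = r_vv · N̂ = -7*sin(u)^3/Abs(sin(u)).
Evaluating at (u, v) = (pi/5, 3*pi/5):
  L = -7, M = 0, N = -35/8 + 7*sqrt(5)/8.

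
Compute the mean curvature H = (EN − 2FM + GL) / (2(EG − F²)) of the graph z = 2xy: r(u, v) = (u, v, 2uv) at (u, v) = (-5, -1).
H = -8*sqrt(105)/2205

With E = 4*v^2 + 1, F = 4*u*v, G = 4*u^2 + 1, L = 0, M = 2/sqrt(4*u^2 + 4*v^2 + 1), N = 0, assemble
  H = (EN − 2FM + GL) / (2(EG − F²)) = -8*u*v/(4*u^2 + 4*v^2 + 1)^(3/2).
At (u, v) = (-5, -1): H = -8*sqrt(105)/2205.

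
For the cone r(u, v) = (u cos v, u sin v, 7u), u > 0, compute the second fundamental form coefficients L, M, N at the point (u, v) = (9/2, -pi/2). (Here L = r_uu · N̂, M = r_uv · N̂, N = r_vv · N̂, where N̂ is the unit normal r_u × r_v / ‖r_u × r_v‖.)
L = 0;  M = 0;  N = 63*sqrt(2)/20

Compute the unit normal N̂(u, v) = (-7*sqrt(2)*u*cos(v)/(10*Abs(u)), -7*sqrt(2)*u*sin(v)/(10*Abs(u)), sqrt(2)*u/(10*Abs(u))), and the second partials r_uu, r_uv, r_vv. Take dot products:
  L(u, v) = r_uu · N̂ = 0,
  M(u, v) = r_uv · N̂ = 0,
  N(u, v) = r_vv · N̂ = 7*sqrt(2)*u^2/(10*Abs(u)).
Evaluating at (u, v) = (9/2, -pi/2):
  L = 0, M = 0, N = 63*sqrt(2)/20.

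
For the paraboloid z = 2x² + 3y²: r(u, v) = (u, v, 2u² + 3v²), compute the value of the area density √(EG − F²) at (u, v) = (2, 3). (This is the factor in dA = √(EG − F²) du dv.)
√(EG − F²)|_{(2, 3)} = sqrt(389)

E = 16*u^2 + 1, F = 24*u*v, G = 36*v^2 + 1, so EG − F² = 16*u^2 + 36*v^2 + 1. Taking the positive square root: √(EG − F²) = sqrt(16*u^2 + 36*v^2 + 1). At (u, v) = (2, 3): sqrt(389).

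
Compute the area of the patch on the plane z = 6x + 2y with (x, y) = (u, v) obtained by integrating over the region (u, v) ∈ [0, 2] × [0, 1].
Area = 2*sqrt(41)

Area = ∫∫ √(EG − F²) du dv with √(EG − F²) = sqrt(41). Integrating over [0, 2] × [0, 1] gives 2*sqrt(41).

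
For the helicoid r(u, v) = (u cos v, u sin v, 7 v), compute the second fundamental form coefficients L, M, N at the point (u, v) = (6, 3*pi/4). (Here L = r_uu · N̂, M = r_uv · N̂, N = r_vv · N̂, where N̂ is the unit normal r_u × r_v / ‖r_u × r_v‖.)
L = 0;  M = -7*sqrt(85)/85;  N = 0

Compute the unit normal N̂(u, v) = (7*sin(v)/sqrt(u^2 + 49), -7*cos(v)/sqrt(u^2 + 49), u/sqrt(u^2 + 49)), and the second partials r_uu, r_uv, r_vv. Take dot products:
  L(u, v) = r_uu · N̂ = 0,
  M(u, v) = r_uv · N̂ = -7/sqrt(u^2 + 49),
  N(u, v) = r_vv · N̂ = 0.
Evaluating at (u, v) = (6, 3*pi/4):
  L = 0, M = -7*sqrt(85)/85, N = 0.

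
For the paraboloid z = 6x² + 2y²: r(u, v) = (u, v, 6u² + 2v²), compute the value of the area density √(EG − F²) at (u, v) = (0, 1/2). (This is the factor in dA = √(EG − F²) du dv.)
√(EG − F²)|_{(0, 1/2)} = sqrt(5)

E = 144*u^2 + 1, F = 48*u*v, G = 16*v^2 + 1, so EG − F² = 144*u^2 + 16*v^2 + 1. Taking the positive square root: √(EG − F²) = sqrt(144*u^2 + 16*v^2 + 1). At (u, v) = (0, 1/2): sqrt(5).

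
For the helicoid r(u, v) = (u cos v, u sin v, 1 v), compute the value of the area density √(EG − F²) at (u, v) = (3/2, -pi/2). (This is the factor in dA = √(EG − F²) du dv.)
√(EG − F²)|_{(3/2, -pi/2)} = sqrt(13)/2

E = 1, F = 0, G = u^2 + 1, so EG − F² = u^2 + 1. Taking the positive square root: √(EG − F²) = sqrt(u^2 + 1). At (u, v) = (3/2, -pi/2): sqrt(13)/2.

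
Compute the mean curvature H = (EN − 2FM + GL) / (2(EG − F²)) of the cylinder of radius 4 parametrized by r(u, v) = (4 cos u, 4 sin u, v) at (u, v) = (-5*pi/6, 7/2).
H = -1/8

With E = 16, F = 0, G = 1, L = -4, M = 0, N = 0, assemble
  H = (EN − 2FM + GL) / (2(EG − F²)) = -1/8.
At (u, v) = (-5*pi/6, 7/2): H = -1/8.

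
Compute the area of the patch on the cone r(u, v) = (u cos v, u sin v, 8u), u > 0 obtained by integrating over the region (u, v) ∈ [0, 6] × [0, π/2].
Area = 9*sqrt(65)*pi

Area = ∫∫ √(EG − F²) du dv with √(EG − F²) = sqrt(65)*Abs(u). Integrating over [0, 6] × [0, π/2] gives 9*sqrt(65)*pi.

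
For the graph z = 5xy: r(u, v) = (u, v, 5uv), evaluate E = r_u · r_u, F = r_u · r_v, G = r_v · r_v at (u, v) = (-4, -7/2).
E = 1229/4;  F = 350;  G = 401

Partials: r_u = (1, 0, 5*v), r_v = (0, 1, 5*u). As functions of (u, v):
  E = r_u · r_u = 25*v^2 + 1,
  F = r_u · r_v = 25*u*v,
  G = r_v · r_v = 25*u^2 + 1.
Evaluating at (u, v) = (-4, -7/2): E = 1229/4, F = 350, G = 401.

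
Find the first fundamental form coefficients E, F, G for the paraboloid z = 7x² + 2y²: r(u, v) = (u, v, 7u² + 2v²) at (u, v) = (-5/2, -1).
E = 1226;  F = 140;  G = 17

Partials: r_u = (1, 0, 14*u), r_v = (0, 1, 4*v). As functions of (u, v):
  E = r_u · r_u = 196*u^2 + 1,
  F = r_u · r_v = 56*u*v,
  G = r_v · r_v = 16*v^2 + 1.
Evaluating at (u, v) = (-5/2, -1): E = 1226, F = 140, G = 17.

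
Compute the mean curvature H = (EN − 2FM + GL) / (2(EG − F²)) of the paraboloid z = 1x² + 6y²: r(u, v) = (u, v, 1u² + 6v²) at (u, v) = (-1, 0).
H = 31*sqrt(5)/25

With E = 4*u^2 + 1, F = 24*u*v, G = 144*v^2 + 1, L = 2/sqrt(4*u^2 + 144*v^2 + 1), M = 0, N = 12/sqrt(4*u^2 + 144*v^2 + 1), assemble
  H = (EN − 2FM + GL) / (2(EG − F²)) = (24*u^2 + 144*v^2 + 7)/(4*u^2 + 144*v^2 + 1)^(3/2).
At (u, v) = (-1, 0): H = 31*sqrt(5)/25.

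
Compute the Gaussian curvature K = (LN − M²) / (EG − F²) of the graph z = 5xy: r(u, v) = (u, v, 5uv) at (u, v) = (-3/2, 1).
K = -400/108241

Coefficients of the first fundamental form: E = 25*v^2 + 1, F = 25*u*v, G = 25*u^2 + 1.
Coefficients of the second fundamental form: L = 0, M = 5/sqrt(25*u^2 + 25*v^2 + 1), N = 0.
Assemble K = (LN − M²)/(EG − F²) = -25/(625*u^4 + 1250*u^2*v^2 + 50*u^2 + 625*v^4 + 50*v^2 + 1). At (u, v) = (-3/2, 1): K = -400/108241.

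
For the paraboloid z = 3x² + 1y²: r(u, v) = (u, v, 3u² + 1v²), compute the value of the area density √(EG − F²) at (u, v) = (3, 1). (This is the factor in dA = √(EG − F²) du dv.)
√(EG − F²)|_{(3, 1)} = sqrt(329)

E = 36*u^2 + 1, F = 12*u*v, G = 4*v^2 + 1, so EG − F² = 36*u^2 + 4*v^2 + 1. Taking the positive square root: √(EG − F²) = sqrt(36*u^2 + 4*v^2 + 1). At (u, v) = (3, 1): sqrt(329).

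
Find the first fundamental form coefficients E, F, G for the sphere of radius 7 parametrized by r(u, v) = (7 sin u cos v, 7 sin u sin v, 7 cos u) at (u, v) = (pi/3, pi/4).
E = 49;  F = 0;  G = 147/4

Partials: r_u = (7*cos(u)*cos(v), 7*sin(v)*cos(u), -7*sin(u)), r_v = (-7*sin(u)*sin(v), 7*sin(u)*cos(v), 0). As functions of (u, v):
  E = r_u · r_u = 49,
  F = r_u · r_v = 0,
  G = r_v · r_v = 49*sin(u)^2.
Evaluating at (u, v) = (pi/3, pi/4): E = 49, F = 0, G = 147/4.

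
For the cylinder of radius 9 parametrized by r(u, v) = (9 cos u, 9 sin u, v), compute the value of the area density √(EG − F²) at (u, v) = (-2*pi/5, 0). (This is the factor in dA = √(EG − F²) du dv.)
√(EG − F²)|_{(-2*pi/5, 0)} = 9

E = 81, F = 0, G = 1, so EG − F² = 81. Taking the positive square root: √(EG − F²) = 9. At (u, v) = (-2*pi/5, 0): 9.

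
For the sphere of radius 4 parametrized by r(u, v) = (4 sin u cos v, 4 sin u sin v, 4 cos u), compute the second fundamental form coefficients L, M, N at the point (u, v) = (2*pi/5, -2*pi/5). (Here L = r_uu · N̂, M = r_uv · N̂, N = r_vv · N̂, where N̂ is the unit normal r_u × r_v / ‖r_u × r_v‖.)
L = -4;  M = 0;  N = -5/2 - sqrt(5)/2

Compute the unit normal N̂(u, v) = (sin(u)^2*cos(v)/Abs(sin(u)), sin(u)^2*sin(v)/Abs(sin(u)), sin(2*u)/(2*Abs(sin(u)))), and the second partials r_uu, r_uv, r_vv. Take dot products:
  L(u, v) = r_uu · N̂ = -4*sin(u)/Abs(sin(u)),
  M(u, v) = r_uv · N̂ = 0,
  N(u, v) = r_vv · N̂ = -4*sin(u)^3/Abs(sin(u)).
Evaluating at (u, v) = (2*pi/5, -2*pi/5):
  L = -4, M = 0, N = -5/2 - sqrt(5)/2.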